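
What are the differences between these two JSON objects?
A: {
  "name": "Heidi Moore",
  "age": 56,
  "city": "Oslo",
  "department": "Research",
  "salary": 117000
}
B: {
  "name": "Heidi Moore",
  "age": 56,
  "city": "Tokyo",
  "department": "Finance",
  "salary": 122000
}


Comparing each field (in key order):
  name: same
  age: same
  city: DIFFERENT
  department: DIFFERENT
  salary: DIFFERENT
Differences:
  city: Oslo -> Tokyo
  department: Research -> Finance
  salary: 117000 -> 122000

3 field(s) changed

3 changes: city, department, salary


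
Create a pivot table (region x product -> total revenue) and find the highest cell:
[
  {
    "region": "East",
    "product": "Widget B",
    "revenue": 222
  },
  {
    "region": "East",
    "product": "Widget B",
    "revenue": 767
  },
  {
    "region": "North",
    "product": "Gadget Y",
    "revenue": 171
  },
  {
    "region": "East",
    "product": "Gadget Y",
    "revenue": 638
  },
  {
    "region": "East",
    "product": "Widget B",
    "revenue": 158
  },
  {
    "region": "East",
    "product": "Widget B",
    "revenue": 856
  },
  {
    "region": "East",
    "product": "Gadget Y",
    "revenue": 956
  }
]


Pivot: region (rows) x product (columns) -> total revenue

     Gadget Y      Widget B    
East          1594          2003  
North          171             0  

Highest: East / Widget B = $2003

East / Widget B = $2003


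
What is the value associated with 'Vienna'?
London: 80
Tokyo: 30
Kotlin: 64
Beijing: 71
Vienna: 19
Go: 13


Looking up key 'Vienna'
Value: 19

19


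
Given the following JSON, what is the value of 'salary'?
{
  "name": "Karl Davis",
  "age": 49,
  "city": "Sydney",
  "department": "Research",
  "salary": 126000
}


Looking up field 'salary'
Value: 126000

126000


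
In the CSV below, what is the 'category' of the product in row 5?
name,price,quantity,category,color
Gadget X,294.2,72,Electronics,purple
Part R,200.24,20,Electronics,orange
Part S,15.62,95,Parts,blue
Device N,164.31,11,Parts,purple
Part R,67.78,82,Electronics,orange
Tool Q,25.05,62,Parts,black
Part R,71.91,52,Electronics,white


Query: Row 5 ('Part R'), column 'category'
Value: Electronics

Electronics


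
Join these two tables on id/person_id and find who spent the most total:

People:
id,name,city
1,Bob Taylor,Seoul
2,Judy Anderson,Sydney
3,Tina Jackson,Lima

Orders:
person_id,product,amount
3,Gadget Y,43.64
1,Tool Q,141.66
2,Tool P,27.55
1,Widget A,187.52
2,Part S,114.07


Join on: people.id = orders.person_id

Joined rows:
  Tina Jackson (Lima) bought Gadget Y for $43.64
  Bob Taylor (Seoul) bought Tool Q for $141.66
  Judy Anderson (Sydney) bought Tool P for $27.55
  Bob Taylor (Seoul) bought Widget A for $187.52
  Judy Anderson (Sydney) bought Part S for $114.07

Total per person:
  Bob Taylor: $329.18
  Judy Anderson: $141.62
  Tina Jackson: $43.64

Top spender: Bob Taylor ($329.18)

Bob Taylor ($329.18)


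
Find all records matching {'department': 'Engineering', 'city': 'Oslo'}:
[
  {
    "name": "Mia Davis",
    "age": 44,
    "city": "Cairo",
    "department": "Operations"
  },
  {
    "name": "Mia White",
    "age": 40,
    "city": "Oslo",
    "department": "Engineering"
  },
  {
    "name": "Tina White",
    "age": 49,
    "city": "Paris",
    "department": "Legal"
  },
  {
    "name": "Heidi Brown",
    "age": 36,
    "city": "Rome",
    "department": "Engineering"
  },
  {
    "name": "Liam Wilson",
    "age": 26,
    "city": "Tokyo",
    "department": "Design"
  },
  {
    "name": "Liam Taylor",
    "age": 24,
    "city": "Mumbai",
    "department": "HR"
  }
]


Search criteria: {'department': 'Engineering', 'city': 'Oslo'}

Checking 6 records:
  Mia Davis: {department: Operations, city: Cairo}
  Mia White: {department: Engineering, city: Oslo} <-- MATCH
  Tina White: {department: Legal, city: Paris}
  Heidi Brown: {department: Engineering, city: Rome}
  Liam Wilson: {department: Design, city: Tokyo}
  Liam Taylor: {department: HR, city: Mumbai}

Matches: ["Mia White"]

["Mia White"]


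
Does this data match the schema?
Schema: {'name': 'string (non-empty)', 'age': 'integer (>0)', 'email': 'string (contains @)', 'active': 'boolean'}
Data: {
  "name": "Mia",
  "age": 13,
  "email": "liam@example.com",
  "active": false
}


Validating each field against schema:
  name: OK (non-empty string)
  age: OK (positive integer)
  email: OK (string with @)
  active: OK (boolean)

Result: VALID

VALID


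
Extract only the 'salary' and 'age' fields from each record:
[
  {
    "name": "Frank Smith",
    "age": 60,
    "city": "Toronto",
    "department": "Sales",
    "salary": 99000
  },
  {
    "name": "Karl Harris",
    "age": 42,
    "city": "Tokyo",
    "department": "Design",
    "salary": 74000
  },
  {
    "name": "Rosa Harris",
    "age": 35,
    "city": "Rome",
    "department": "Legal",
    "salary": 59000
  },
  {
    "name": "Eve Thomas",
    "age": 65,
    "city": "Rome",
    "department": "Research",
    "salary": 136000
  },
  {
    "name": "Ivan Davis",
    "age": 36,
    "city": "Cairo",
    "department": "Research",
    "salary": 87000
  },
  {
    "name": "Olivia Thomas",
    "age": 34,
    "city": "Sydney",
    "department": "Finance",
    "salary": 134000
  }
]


Original: 6 records with fields: name, age, city, department, salary
Keep: ['salary', 'age']
Drop: ['name', 'city', 'department']
Result: 6 records, 2 fields each

[
  {
    "salary": 99000,
    "age": 60
  },
  {
    "salary": 74000,
    "age": 42
  },
  {
    "salary": 59000,
    "age": 35
  },
  {
    "salary": 136000,
    "age": 65
  },
  {
    "salary": 87000,
    "age": 36
  },
  {
    "salary": 134000,
    "age": 34
  }
]


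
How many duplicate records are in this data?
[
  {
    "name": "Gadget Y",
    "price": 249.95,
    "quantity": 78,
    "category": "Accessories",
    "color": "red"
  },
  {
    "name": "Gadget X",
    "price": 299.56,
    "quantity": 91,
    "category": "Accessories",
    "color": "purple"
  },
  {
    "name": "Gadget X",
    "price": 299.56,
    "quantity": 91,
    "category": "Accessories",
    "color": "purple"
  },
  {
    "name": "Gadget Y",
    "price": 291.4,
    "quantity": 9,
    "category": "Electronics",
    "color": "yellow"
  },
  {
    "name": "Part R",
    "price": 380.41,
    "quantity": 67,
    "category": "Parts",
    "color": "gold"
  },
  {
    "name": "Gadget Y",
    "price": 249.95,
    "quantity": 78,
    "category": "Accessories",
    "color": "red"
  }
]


Checking 6 records for duplicates:

  Row 1: Gadget Y ($249.95, qty 78)
  Row 2: Gadget X ($299.56, qty 91)
  Row 3: Gadget X ($299.56, qty 91) <-- DUPLICATE
  Row 4: Gadget Y ($291.4, qty 9)
  Row 5: Part R ($380.41, qty 67)
  Row 6: Gadget Y ($249.95, qty 78) <-- DUPLICATE

Duplicates found: 2
Unique records: 4

2 duplicates, 4 unique


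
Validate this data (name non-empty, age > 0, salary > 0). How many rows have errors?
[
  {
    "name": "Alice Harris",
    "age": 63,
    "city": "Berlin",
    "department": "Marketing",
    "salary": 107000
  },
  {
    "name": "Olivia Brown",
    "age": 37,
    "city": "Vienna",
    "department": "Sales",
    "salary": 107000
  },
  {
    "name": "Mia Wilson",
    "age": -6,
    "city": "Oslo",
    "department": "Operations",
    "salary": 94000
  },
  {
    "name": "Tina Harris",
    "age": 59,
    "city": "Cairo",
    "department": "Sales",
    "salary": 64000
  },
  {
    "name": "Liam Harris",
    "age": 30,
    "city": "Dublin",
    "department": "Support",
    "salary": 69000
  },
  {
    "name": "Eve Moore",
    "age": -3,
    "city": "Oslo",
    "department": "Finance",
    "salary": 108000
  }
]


Validating 6 records:
Rules: name non-empty, age > 0, salary > 0

  Row 1 (Alice Harris): OK
  Row 2 (Olivia Brown): OK
  Row 3 (Mia Wilson): negative age: -6
  Row 4 (Tina Harris): OK
  Row 5 (Liam Harris): OK
  Row 6 (Eve Moore): negative age: -3

Total errors: 2

2 errors


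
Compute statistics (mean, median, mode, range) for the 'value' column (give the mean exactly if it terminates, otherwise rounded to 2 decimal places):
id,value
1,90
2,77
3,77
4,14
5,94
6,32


Data: [90, 77, 77, 14, 94, 32]
Count: 6
Sum: 384
Mean: 384/6 = 64
Sorted: [14, 32, 77, 77, 90, 94]
Median: 77.0
Mode: 77 (2 times)
Range: 94 - 14 = 80
Min: 14, Max: 94

mean=64, median=77.0, mode=77, range=80


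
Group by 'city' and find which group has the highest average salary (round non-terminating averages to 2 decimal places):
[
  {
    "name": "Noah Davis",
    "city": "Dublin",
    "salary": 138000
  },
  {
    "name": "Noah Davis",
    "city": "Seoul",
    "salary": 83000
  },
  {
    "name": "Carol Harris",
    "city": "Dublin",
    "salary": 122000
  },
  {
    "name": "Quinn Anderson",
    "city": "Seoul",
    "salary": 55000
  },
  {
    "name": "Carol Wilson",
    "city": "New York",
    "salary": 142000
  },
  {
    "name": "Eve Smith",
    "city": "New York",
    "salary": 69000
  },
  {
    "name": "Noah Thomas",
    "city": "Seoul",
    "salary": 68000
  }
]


Group by: city

Groups:
  Dublin: 2 people, avg salary = 260000/2 = $130000
  New York: 2 people, avg salary = 211000/2 = $105500
  Seoul: 3 people, avg salary = 206000/3 ≈ $68666.67

Highest average salary: Dublin ($130000)

Dublin ($130000)


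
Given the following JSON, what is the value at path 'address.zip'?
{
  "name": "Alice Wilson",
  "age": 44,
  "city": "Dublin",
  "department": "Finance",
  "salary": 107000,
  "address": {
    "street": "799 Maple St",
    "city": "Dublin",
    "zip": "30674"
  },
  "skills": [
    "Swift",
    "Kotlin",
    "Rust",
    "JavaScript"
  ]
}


Query: address.zip
Path: address -> zip
Value: 30674

30674


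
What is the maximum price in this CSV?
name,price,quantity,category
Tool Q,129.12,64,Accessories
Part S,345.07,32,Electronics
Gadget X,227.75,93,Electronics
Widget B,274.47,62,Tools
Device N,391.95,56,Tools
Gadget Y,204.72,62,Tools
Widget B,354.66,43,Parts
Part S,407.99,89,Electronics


Computing maximum price:
Values: [129.12, 345.07, 227.75, 274.47, 391.95, 204.72, 354.66, 407.99]
Max = 407.99

407.99


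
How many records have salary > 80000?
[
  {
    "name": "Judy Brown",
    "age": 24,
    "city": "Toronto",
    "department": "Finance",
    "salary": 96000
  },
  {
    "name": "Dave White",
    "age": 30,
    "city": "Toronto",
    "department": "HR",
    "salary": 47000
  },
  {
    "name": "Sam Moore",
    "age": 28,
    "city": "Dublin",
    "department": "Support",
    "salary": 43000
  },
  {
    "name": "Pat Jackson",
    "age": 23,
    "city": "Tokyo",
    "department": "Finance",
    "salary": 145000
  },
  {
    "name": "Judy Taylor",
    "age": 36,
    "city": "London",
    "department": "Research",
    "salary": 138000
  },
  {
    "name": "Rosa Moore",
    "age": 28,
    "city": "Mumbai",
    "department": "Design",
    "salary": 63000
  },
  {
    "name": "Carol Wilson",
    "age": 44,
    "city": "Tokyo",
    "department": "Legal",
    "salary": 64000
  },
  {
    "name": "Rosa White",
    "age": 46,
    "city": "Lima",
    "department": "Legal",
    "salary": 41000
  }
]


Data: 8 records
Condition: salary > 80000

Checking each record:
  Judy Brown: 96000 MATCH
  Dave White: 47000
  Sam Moore: 43000
  Pat Jackson: 145000 MATCH
  Judy Taylor: 138000 MATCH
  Rosa Moore: 63000
  Carol Wilson: 64000
  Rosa White: 41000

Count: 3

3


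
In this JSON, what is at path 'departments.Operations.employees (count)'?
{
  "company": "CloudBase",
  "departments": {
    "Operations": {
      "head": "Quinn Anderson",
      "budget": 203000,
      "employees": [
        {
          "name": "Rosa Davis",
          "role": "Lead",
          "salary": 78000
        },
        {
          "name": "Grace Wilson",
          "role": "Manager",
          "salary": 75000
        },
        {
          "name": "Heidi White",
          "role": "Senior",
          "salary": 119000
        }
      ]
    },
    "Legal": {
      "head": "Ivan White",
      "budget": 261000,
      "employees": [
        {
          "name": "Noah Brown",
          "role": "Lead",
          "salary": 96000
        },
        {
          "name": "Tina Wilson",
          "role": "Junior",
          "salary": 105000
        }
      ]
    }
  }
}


Path: departments.Operations.employees (count)

Navigate:
  -> departments
  -> Operations
  -> employees (array, length 3)

3


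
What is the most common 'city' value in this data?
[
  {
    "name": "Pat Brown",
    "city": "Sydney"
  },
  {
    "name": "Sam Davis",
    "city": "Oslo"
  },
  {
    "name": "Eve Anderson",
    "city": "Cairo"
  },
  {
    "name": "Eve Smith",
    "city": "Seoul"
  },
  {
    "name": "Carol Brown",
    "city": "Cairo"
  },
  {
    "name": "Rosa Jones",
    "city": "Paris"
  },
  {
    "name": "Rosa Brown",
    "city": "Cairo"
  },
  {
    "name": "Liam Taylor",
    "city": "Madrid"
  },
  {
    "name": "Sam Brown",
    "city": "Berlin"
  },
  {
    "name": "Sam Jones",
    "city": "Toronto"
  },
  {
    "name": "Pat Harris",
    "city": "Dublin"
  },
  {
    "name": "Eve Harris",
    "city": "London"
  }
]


Counting 'city' values across 12 records:

  Cairo: 3 ###
  Sydney: 1 #
  Oslo: 1 #
  Seoul: 1 #
  Paris: 1 #
  Madrid: 1 #
  Berlin: 1 #
  Toronto: 1 #
  Dublin: 1 #
  London: 1 #

Most common: Cairo (3 times)

Cairo (3 times)


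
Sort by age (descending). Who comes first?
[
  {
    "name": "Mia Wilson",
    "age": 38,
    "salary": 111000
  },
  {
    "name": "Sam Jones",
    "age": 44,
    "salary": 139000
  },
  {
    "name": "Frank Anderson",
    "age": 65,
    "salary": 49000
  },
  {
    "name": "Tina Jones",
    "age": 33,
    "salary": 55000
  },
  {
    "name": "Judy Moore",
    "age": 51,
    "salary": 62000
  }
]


Sort by: age (descending)

Sorted order:
  1. Frank Anderson (age = 65)
  2. Judy Moore (age = 51)
  3. Sam Jones (age = 44)
  4. Mia Wilson (age = 38)
  5. Tina Jones (age = 33)

First: Frank Anderson

Frank Anderson


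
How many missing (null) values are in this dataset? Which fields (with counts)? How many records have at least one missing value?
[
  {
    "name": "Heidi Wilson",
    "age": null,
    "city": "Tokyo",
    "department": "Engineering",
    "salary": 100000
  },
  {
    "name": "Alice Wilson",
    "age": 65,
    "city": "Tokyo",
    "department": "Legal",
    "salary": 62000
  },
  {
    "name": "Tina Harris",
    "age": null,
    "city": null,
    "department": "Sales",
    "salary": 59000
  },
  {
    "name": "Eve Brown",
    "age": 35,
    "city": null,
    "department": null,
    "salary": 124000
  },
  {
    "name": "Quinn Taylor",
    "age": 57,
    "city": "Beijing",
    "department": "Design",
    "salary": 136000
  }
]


Checking for missing (null) values in 5 records:

  Heidi Wilson: age
  Alice Wilson: complete
  Tina Harris: age, city
  Eve Brown: city, department
  Quinn Taylor: complete

Per field:
  name: 0 missing
  age: 2 missing
  city: 2 missing
  department: 1 missing
  salary: 0 missing

Total missing values: 5
Records with any missing: 3

5 missing values (age: 2, city: 2, department: 1); 3 incomplete records


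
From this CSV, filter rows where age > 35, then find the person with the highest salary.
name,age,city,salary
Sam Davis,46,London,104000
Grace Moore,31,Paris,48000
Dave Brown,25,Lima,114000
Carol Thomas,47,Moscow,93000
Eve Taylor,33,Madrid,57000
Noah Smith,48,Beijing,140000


Filter: age > 35
Sort by: salary (descending)

Filtered records (3):
  Noah Smith, age 48, salary $140000
  Sam Davis, age 46, salary $104000
  Carol Thomas, age 47, salary $93000

Highest salary: Noah Smith ($140000)

Noah Smith


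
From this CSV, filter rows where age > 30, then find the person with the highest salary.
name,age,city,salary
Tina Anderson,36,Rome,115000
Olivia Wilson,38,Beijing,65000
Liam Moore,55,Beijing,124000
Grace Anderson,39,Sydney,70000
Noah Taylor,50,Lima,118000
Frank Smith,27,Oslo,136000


Filter: age > 30
Sort by: salary (descending)

Filtered records (5):
  Liam Moore, age 55, salary $124000
  Noah Taylor, age 50, salary $118000
  Tina Anderson, age 36, salary $115000
  Grace Anderson, age 39, salary $70000
  Olivia Wilson, age 38, salary $65000

Highest salary: Liam Moore ($124000)

Liam Moore


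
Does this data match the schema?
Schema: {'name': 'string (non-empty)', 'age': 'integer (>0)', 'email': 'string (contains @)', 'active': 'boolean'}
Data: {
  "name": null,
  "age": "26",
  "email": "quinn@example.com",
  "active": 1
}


Validating each field against schema:
  name: FAIL (null is not a string)
  age: FAIL ("26" is not an integer)
  email: OK (string with @)
  active: FAIL (1 is not a boolean)

Result: INVALID (3 errors: name, age, active)

INVALID (3 errors: name, age, active)


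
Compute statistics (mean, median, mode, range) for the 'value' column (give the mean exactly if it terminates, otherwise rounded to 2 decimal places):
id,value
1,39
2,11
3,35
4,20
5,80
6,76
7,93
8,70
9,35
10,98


Data: [39, 11, 35, 20, 80, 76, 93, 70, 35, 98]
Count: 10
Sum: 557
Mean: 557/10 = 55.7
Sorted: [11, 20, 35, 35, 39, 70, 76, 80, 93, 98]
Median: 54.5
Mode: 35 (2 times)
Range: 98 - 11 = 87
Min: 11, Max: 98

mean=55.7, median=54.5, mode=35, range=87


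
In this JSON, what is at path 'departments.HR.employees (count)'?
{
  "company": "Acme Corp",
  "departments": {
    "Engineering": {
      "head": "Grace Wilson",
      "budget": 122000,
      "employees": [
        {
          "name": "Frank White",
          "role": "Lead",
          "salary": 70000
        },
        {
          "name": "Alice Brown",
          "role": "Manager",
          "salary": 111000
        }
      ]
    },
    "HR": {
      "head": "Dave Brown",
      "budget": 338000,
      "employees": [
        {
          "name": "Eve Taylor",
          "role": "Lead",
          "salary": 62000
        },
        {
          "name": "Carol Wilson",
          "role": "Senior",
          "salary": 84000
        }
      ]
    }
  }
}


Path: departments.HR.employees (count)

Navigate:
  -> departments
  -> HR
  -> employees (array, length 2)

2


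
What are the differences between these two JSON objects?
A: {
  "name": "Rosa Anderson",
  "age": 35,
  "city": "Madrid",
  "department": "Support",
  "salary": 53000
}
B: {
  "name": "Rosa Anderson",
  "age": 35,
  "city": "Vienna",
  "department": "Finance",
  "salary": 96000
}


Comparing each field (in key order):
  name: same
  age: same
  city: DIFFERENT
  department: DIFFERENT
  salary: DIFFERENT
Differences:
  city: Madrid -> Vienna
  department: Support -> Finance
  salary: 53000 -> 96000

3 field(s) changed

3 changes: city, department, salary


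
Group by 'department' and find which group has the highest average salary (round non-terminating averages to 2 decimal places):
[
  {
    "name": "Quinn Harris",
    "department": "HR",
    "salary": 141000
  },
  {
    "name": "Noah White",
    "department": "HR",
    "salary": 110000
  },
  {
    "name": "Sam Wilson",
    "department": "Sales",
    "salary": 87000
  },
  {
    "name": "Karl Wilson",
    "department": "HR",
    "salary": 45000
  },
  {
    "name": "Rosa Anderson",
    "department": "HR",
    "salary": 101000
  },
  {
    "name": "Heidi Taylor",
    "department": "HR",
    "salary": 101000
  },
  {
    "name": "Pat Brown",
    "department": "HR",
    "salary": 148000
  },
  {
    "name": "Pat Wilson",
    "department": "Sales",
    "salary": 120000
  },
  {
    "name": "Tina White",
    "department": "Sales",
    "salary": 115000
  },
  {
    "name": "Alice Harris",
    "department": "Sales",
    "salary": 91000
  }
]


Group by: department

Groups:
  HR: 6 people, avg salary = 646000/6 ≈ $107666.67
  Sales: 4 people, avg salary = 413000/4 = $103250

Highest average salary: HR (≈$107666.67)

HR (≈$107666.67)


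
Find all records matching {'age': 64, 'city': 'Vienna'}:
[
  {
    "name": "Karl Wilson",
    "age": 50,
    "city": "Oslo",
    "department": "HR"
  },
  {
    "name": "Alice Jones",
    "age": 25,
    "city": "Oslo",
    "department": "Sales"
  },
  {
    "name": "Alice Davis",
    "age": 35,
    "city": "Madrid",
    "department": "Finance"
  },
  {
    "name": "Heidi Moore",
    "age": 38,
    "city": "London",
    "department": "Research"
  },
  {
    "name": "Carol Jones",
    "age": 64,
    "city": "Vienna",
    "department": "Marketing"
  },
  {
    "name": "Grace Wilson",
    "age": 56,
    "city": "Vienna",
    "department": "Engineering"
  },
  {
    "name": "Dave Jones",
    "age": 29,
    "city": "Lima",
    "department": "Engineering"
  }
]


Search criteria: {'age': 64, 'city': 'Vienna'}

Checking 7 records:
  Karl Wilson: {age: 50, city: Oslo}
  Alice Jones: {age: 25, city: Oslo}
  Alice Davis: {age: 35, city: Madrid}
  Heidi Moore: {age: 38, city: London}
  Carol Jones: {age: 64, city: Vienna} <-- MATCH
  Grace Wilson: {age: 56, city: Vienna}
  Dave Jones: {age: 29, city: Lima}

Matches: ["Carol Jones"]

["Carol Jones"]


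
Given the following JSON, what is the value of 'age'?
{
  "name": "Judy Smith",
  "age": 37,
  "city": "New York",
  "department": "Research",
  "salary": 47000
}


Looking up field 'age'
Value: 37

37


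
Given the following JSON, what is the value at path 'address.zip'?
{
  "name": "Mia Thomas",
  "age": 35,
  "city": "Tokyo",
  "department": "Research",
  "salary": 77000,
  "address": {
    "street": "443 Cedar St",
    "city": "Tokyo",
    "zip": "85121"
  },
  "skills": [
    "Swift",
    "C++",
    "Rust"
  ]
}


Query: address.zip
Path: address -> zip
Value: 85121

85121


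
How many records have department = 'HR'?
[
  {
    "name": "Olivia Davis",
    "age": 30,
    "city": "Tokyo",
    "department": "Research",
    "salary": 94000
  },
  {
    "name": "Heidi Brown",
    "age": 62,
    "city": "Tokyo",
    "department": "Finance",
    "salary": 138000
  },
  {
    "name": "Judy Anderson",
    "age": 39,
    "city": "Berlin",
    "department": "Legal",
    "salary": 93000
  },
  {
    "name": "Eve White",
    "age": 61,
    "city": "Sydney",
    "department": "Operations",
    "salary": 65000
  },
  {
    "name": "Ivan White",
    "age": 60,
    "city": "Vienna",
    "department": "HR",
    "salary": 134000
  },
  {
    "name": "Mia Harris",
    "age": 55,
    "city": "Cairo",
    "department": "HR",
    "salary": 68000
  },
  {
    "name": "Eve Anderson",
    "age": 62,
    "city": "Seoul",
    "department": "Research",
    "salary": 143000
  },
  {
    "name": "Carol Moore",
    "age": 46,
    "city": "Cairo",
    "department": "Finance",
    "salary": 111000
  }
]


Data: 8 records
Condition: department = 'HR'

Checking each record:
  Olivia Davis: Research
  Heidi Brown: Finance
  Judy Anderson: Legal
  Eve White: Operations
  Ivan White: HR MATCH
  Mia Harris: HR MATCH
  Eve Anderson: Research
  Carol Moore: Finance

Count: 2

2


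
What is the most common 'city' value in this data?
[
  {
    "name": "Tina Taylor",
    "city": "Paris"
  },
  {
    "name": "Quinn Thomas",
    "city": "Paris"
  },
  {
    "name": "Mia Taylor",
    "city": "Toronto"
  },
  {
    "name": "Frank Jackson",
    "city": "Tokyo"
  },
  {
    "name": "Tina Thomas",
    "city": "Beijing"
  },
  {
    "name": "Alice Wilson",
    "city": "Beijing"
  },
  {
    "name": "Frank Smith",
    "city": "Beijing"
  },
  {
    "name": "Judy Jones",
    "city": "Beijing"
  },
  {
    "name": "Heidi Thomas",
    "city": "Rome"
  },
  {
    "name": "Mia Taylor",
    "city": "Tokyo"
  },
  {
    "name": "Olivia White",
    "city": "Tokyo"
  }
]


Counting 'city' values across 11 records:

  Beijing: 4 ####
  Tokyo: 3 ###
  Paris: 2 ##
  Toronto: 1 #
  Rome: 1 #

Most common: Beijing (4 times)

Beijing (4 times)


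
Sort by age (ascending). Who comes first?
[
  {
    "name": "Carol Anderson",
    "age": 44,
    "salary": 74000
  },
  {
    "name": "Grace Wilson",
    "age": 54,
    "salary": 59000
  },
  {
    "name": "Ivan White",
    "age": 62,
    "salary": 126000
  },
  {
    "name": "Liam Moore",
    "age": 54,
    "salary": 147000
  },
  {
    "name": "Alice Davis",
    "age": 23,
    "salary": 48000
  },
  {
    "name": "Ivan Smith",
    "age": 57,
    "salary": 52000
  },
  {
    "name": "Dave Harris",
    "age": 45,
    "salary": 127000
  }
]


Sort by: age (ascending)

Sorted order:
  1. Alice Davis (age = 23)
  2. Carol Anderson (age = 44)
  3. Dave Harris (age = 45)
  4. Grace Wilson (age = 54)
  5. Liam Moore (age = 54)
  6. Ivan Smith (age = 57)
  7. Ivan White (age = 62)

First: Alice Davis

Alice Davis


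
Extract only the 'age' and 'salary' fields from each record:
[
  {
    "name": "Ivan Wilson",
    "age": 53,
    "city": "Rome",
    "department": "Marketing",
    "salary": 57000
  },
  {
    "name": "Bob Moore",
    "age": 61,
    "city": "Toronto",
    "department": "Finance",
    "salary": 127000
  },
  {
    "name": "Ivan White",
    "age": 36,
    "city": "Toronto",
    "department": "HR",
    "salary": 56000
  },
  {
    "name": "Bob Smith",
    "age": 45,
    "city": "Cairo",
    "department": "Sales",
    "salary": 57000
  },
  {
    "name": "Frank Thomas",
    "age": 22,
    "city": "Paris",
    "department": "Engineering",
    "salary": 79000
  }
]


Original: 5 records with fields: name, age, city, department, salary
Keep: ['age', 'salary']
Drop: ['name', 'city', 'department']
Result: 5 records, 2 fields each

[
  {
    "age": 53,
    "salary": 57000
  },
  {
    "age": 61,
    "salary": 127000
  },
  {
    "age": 36,
    "salary": 56000
  },
  {
    "age": 45,
    "salary": 57000
  },
  {
    "age": 22,
    "salary": 79000
  }
]


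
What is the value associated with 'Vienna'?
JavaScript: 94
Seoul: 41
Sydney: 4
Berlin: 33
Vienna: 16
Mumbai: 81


Looking up key 'Vienna'
Value: 16

16


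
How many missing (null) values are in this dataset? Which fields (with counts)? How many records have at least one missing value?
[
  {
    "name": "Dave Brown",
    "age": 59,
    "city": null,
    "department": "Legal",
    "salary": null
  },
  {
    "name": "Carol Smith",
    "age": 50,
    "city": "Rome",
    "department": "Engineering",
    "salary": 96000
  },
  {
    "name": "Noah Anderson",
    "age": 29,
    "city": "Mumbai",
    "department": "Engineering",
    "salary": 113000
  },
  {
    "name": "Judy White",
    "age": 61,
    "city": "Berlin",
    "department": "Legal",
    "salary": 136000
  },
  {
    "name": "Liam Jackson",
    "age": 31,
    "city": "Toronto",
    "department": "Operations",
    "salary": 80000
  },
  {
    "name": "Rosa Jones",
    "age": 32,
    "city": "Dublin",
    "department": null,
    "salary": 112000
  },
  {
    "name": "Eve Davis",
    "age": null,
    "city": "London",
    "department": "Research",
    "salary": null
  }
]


Checking for missing (null) values in 7 records:

  Dave Brown: city, salary
  Carol Smith: complete
  Noah Anderson: complete
  Judy White: complete
  Liam Jackson: complete
  Rosa Jones: department
  Eve Davis: age, salary

Per field:
  name: 0 missing
  age: 1 missing
  city: 1 missing
  department: 1 missing
  salary: 2 missing

Total missing values: 5
Records with any missing: 3

5 missing values (age: 1, city: 1, department: 1, salary: 2); 3 incomplete records


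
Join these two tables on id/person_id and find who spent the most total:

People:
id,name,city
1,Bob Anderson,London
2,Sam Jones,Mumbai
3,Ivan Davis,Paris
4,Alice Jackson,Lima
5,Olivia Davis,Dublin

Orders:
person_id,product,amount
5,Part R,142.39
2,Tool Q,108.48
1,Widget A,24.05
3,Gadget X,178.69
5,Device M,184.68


Join on: people.id = orders.person_id

Joined rows:
  Olivia Davis (Dublin) bought Part R for $142.39
  Sam Jones (Mumbai) bought Tool Q for $108.48
  Bob Anderson (London) bought Widget A for $24.05
  Ivan Davis (Paris) bought Gadget X for $178.69
  Olivia Davis (Dublin) bought Device M for $184.68

Total per person:
  Olivia Davis: $327.07
  Ivan Davis: $178.69
  Sam Jones: $108.48
  Bob Anderson: $24.05

Top spender: Olivia Davis ($327.07)

Olivia Davis ($327.07)


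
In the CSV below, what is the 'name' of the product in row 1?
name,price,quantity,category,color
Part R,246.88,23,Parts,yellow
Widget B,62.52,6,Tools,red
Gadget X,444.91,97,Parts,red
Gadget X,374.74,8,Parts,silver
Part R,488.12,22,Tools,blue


Query: Row 1 ('Part R'), column 'name'
Value: Part R

Part R


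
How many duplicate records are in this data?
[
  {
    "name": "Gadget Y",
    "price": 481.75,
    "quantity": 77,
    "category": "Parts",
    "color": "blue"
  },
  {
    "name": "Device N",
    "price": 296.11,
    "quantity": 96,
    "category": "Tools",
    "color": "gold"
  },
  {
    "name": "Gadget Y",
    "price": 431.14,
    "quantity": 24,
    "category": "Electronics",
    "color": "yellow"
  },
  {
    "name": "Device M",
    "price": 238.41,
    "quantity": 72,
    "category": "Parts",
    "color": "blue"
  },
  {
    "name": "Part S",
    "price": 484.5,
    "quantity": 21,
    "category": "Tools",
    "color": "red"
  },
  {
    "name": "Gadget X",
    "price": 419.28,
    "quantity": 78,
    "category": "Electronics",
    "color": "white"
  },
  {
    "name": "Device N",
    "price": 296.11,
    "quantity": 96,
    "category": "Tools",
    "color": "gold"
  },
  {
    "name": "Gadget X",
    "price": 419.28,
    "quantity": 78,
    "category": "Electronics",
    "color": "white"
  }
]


Checking 8 records for duplicates:

  Row 1: Gadget Y ($481.75, qty 77)
  Row 2: Device N ($296.11, qty 96)
  Row 3: Gadget Y ($431.14, qty 24)
  Row 4: Device M ($238.41, qty 72)
  Row 5: Part S ($484.5, qty 21)
  Row 6: Gadget X ($419.28, qty 78)
  Row 7: Device N ($296.11, qty 96) <-- DUPLICATE
  Row 8: Gadget X ($419.28, qty 78) <-- DUPLICATE

Duplicates found: 2
Unique records: 6

2 duplicates, 6 unique


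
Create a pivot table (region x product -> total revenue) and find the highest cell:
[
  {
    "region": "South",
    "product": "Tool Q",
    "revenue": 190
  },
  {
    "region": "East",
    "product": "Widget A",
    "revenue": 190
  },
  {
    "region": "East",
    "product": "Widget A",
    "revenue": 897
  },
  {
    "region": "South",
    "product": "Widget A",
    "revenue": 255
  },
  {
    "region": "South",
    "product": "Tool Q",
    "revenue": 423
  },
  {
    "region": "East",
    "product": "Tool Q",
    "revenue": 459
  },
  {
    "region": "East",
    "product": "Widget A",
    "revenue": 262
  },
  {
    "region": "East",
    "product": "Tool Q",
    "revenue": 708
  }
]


Pivot: region (rows) x product (columns) -> total revenue

     Tool Q        Widget A    
East          1167          1349  
South          613           255  

Highest: East / Widget A = $1349

East / Widget A = $1349


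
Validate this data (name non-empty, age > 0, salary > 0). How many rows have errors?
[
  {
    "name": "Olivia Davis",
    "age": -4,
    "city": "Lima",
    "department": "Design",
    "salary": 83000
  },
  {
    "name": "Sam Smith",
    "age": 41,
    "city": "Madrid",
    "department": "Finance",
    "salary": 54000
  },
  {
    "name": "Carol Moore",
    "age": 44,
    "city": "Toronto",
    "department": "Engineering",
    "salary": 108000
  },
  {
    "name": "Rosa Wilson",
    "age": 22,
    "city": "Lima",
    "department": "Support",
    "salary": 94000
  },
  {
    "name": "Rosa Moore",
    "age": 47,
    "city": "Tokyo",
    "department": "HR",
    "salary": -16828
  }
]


Validating 5 records:
Rules: name non-empty, age > 0, salary > 0

  Row 1 (Olivia Davis): negative age: -4
  Row 2 (Sam Smith): OK
  Row 3 (Carol Moore): OK
  Row 4 (Rosa Wilson): OK
  Row 5 (Rosa Moore): negative salary: -16828

Total errors: 2

2 errors


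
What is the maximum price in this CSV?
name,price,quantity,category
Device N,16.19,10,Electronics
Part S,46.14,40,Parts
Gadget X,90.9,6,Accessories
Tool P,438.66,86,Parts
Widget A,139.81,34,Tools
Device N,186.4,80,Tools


Computing maximum price:
Values: [16.19, 46.14, 90.9, 438.66, 139.81, 186.4]
Max = 438.66

438.66


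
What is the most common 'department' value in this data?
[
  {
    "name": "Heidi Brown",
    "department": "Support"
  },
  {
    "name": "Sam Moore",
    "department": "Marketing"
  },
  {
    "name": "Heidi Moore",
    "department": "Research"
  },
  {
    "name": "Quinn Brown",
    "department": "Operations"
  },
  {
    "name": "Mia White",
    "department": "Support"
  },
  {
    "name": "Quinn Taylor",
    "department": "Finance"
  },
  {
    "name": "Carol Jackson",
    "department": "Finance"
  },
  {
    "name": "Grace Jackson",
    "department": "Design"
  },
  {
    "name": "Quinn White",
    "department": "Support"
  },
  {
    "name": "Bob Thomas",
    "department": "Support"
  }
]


Counting 'department' values across 10 records:

  Support: 4 ####
  Finance: 2 ##
  Marketing: 1 #
  Research: 1 #
  Operations: 1 #
  Design: 1 #

Most common: Support (4 times)

Support (4 times)


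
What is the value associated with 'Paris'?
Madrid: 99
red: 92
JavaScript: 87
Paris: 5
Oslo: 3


Looking up key 'Paris'
Value: 5

5


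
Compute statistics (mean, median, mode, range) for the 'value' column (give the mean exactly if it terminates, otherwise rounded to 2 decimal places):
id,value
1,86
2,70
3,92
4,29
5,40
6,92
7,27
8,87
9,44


Data: [86, 70, 92, 29, 40, 92, 27, 87, 44]
Count: 9
Sum: 567
Mean: 567/9 = 63
Sorted: [27, 29, 40, 44, 70, 86, 87, 92, 92]
Median: 70.0
Mode: 92 (2 times)
Range: 92 - 27 = 65
Min: 27, Max: 92

mean=63, median=70.0, mode=92, range=65


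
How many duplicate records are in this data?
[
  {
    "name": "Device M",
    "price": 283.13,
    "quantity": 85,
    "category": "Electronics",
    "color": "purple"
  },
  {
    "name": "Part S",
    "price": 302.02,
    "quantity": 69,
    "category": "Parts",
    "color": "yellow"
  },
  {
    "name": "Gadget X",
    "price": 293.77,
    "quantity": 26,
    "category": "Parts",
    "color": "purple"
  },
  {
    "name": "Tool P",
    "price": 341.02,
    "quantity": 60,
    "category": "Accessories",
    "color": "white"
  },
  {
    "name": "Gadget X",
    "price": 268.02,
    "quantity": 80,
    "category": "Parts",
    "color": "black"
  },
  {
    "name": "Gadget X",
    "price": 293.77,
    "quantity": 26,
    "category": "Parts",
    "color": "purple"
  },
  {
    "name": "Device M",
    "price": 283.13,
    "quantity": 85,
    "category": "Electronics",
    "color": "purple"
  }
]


Checking 7 records for duplicates:

  Row 1: Device M ($283.13, qty 85)
  Row 2: Part S ($302.02, qty 69)
  Row 3: Gadget X ($293.77, qty 26)
  Row 4: Tool P ($341.02, qty 60)
  Row 5: Gadget X ($268.02, qty 80)
  Row 6: Gadget X ($293.77, qty 26) <-- DUPLICATE
  Row 7: Device M ($283.13, qty 85) <-- DUPLICATE

Duplicates found: 2
Unique records: 5

2 duplicates, 5 unique


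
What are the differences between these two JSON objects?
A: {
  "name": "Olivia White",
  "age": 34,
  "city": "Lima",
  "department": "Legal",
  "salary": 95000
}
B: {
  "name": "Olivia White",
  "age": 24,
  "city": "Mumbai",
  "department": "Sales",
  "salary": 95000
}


Comparing each field (in key order):
  name: same
  age: DIFFERENT
  city: DIFFERENT
  department: DIFFERENT
  salary: same
Differences:
  age: 34 -> 24
  city: Lima -> Mumbai
  department: Legal -> Sales

3 field(s) changed

3 changes: age, city, department


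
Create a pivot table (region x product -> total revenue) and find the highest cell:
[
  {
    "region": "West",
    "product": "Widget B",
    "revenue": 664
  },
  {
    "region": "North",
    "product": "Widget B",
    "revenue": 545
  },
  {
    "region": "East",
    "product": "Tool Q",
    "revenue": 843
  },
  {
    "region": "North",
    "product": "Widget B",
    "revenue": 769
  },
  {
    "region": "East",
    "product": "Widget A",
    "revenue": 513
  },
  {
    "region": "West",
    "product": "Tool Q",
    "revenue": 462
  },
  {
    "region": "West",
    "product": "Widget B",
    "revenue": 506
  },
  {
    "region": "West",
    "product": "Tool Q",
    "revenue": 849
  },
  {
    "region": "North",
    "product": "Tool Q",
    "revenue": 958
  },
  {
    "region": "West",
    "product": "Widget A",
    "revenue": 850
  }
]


Pivot: region (rows) x product (columns) -> total revenue

     Tool Q        Widget A      Widget B    
East           843           513             0  
North          958             0          1314  
West          1311           850          1170  

Highest: North / Widget B = $1314

North / Widget B = $1314


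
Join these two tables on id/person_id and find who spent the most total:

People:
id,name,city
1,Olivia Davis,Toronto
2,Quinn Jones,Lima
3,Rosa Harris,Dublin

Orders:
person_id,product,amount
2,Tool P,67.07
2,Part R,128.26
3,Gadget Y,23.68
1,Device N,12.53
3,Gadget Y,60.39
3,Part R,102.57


Join on: people.id = orders.person_id

Joined rows:
  Quinn Jones (Lima) bought Tool P for $67.07
  Quinn Jones (Lima) bought Part R for $128.26
  Rosa Harris (Dublin) bought Gadget Y for $23.68
  Olivia Davis (Toronto) bought Device N for $12.53
  Rosa Harris (Dublin) bought Gadget Y for $60.39
  Rosa Harris (Dublin) bought Part R for $102.57

Total per person:
  Quinn Jones: $195.33
  Rosa Harris: $186.64
  Olivia Davis: $12.53

Top spender: Quinn Jones ($195.33)

Quinn Jones ($195.33)


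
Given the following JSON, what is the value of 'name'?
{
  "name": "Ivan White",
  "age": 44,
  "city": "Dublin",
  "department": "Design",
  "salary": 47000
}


Looking up field 'name'
Value: Ivan White

Ivan White


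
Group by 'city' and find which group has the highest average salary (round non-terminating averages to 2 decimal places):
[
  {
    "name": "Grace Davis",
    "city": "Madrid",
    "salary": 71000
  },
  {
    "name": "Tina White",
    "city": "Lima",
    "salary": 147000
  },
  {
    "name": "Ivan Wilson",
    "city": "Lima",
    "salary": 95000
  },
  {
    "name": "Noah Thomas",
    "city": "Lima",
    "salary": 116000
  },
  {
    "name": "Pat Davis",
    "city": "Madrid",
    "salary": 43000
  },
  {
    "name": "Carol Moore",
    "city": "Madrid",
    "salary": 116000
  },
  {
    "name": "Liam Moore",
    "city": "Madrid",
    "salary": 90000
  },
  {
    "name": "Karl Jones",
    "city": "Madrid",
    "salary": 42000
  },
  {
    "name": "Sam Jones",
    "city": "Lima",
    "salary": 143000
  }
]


Group by: city

Groups:
  Lima: 4 people, avg salary = 501000/4 = $125250
  Madrid: 5 people, avg salary = 362000/5 = $72400

Highest average salary: Lima ($125250)

Lima ($125250)


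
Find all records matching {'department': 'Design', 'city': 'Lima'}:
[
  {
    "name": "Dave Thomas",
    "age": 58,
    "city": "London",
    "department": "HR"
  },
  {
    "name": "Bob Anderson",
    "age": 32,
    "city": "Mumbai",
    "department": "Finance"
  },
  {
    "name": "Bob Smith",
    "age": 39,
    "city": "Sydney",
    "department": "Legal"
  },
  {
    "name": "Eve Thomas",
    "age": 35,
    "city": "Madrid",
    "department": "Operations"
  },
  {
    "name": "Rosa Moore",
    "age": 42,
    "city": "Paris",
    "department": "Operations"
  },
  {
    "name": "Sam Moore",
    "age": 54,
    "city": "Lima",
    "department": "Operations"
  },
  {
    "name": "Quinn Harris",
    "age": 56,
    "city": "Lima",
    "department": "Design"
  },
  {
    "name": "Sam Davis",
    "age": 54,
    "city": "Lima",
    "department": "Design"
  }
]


Search criteria: {'department': 'Design', 'city': 'Lima'}

Checking 8 records:
  Dave Thomas: {department: HR, city: London}
  Bob Anderson: {department: Finance, city: Mumbai}
  Bob Smith: {department: Legal, city: Sydney}
  Eve Thomas: {department: Operations, city: Madrid}
  Rosa Moore: {department: Operations, city: Paris}
  Sam Moore: {department: Operations, city: Lima}
  Quinn Harris: {department: Design, city: Lima} <-- MATCH
  Sam Davis: {department: Design, city: Lima} <-- MATCH

Matches: ["Quinn Harris", "Sam Davis"]

["Quinn Harris", "Sam Davis"]


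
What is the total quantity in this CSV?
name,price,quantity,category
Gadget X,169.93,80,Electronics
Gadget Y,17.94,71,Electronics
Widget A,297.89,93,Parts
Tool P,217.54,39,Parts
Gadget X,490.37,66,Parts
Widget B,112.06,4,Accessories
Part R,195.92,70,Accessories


Computing total quantity:
Values: [80, 71, 93, 39, 66, 4, 70]
Sum = 423

423


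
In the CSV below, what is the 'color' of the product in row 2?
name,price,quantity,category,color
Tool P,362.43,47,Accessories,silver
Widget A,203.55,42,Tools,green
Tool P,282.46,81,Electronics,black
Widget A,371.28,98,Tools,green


Query: Row 2 ('Widget A'), column 'color'
Value: green

green
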